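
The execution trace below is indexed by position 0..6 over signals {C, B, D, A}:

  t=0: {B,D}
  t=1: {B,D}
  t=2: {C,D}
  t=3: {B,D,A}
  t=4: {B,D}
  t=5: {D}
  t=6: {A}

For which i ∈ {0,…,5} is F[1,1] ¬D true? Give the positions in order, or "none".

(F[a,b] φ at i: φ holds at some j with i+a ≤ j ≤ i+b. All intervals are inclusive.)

5

Evaluate at each i in [0,5]:
  i=0: ✗ (none in [1,1])
  i=1: ✗ (none in [2,2])
  i=2: ✗ (none in [3,3])
  i=3: ✗ (none in [4,4])
  i=4: ✗ (none in [5,5])
  i=5: ✓ (witness j=6)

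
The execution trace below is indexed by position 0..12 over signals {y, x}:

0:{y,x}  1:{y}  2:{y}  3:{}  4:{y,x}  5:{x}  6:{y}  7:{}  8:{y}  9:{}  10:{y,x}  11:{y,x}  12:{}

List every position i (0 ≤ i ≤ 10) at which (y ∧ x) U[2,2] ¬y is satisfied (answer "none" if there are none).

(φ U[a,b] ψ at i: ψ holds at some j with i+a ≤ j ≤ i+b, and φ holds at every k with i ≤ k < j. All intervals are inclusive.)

Evaluate at each i in [0,10]:
  i=0: ✗ (no rhs in [2,2])
  i=1: ✗ (lhs fails at k=1 before rhs at j=3)
  i=2: ✗ (no rhs in [4,4])
  i=3: ✗ (lhs fails at k=3 before rhs at j=5)
  i=4: ✗ (no rhs in [6,6])
  i=5: ✗ (lhs fails at k=5 before rhs at j=7)
  i=6: ✗ (no rhs in [8,8])
  i=7: ✗ (lhs fails at k=7 before rhs at j=9)
  i=8: ✗ (no rhs in [10,10])
  i=9: ✗ (no rhs in [11,11])
  i=10: ✓ (rhs at j=12; lhs holds on [10,11])

10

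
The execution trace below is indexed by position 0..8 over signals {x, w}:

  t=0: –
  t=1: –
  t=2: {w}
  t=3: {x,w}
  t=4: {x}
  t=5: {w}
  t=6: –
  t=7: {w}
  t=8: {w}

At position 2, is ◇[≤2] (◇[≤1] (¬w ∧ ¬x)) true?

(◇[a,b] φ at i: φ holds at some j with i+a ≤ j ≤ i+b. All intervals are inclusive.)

Does not hold

Check ◇[≤1] (¬w ∧ ¬x) at each j in [2,4]:
  j=2: fails (none in [2,3])
  j=3: fails (none in [3,4])
  j=4: fails (none in [4,5])
No position in the window satisfies it → formula fails.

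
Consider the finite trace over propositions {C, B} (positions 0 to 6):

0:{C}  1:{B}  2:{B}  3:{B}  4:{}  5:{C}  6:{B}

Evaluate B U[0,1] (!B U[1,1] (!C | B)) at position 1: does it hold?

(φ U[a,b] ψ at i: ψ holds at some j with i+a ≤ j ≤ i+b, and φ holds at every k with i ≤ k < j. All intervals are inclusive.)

Need some j in [1,2] with (!B U[1,1] (!C | B)), and B at every k in [1,j-1].
  j=1: (!B U[1,1] (!C | B)) — fails.
  j=2: (!B U[1,1] (!C | B)) — fails.
No j in the window works → until fails.

Does not hold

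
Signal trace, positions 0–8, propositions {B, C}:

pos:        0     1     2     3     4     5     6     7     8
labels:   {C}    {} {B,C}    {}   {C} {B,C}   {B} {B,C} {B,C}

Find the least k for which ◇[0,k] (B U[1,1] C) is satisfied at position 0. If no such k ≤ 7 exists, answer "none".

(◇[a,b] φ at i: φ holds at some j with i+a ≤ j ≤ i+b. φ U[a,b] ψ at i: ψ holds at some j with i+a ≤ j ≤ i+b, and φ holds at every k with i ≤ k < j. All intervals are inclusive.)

6

Scan j = 0,1,… for (B U[1,1] C):
  j=0: fails
  j=1: fails
  j=2: fails
  j=3: fails
  j=4: fails
  j=5: fails
  j=6: holds
First hit at j=6, so smallest k = 6-0 = 6.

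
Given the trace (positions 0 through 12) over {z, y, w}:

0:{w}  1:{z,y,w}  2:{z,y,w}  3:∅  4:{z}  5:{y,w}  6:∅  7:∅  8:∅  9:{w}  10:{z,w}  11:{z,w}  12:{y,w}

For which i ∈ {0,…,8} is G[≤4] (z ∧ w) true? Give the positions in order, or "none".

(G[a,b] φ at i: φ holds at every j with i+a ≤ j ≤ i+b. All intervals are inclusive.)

Evaluate at each i in [0,8]:
  i=0: ✗ (fails at j=0)
  i=1: ✗ (fails at j=3)
  i=2: ✗ (fails at j=3)
  i=3: ✗ (fails at j=3)
  i=4: ✗ (fails at j=4)
  i=5: ✗ (fails at j=5)
  i=6: ✗ (fails at j=6)
  i=7: ✗ (fails at j=7)
  i=8: ✗ (fails at j=8)

none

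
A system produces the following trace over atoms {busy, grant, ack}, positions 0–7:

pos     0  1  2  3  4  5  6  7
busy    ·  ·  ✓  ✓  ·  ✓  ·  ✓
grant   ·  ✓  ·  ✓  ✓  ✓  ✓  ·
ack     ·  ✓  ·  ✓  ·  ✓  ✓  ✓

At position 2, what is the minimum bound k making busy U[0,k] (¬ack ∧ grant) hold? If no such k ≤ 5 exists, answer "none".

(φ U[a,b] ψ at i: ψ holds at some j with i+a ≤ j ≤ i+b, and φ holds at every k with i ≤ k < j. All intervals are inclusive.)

Need earliest j ≥ 2 with (¬ack ∧ grant), and busy at every k in [2,j-1].
  j=2: rhs fails.
  j=3: rhs fails.
  j=4: rhs holds; lhs holds on [2,3]. k = 2.

2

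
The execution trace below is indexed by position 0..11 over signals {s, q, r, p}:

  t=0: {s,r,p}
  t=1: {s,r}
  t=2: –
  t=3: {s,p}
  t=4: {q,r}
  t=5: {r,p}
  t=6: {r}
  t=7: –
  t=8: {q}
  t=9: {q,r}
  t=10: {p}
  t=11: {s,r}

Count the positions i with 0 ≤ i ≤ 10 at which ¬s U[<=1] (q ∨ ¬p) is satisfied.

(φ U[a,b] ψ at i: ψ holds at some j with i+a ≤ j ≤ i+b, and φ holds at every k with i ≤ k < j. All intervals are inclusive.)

9

Evaluate at each i in [0,10]:
  i=0: ✗ (lhs fails at k=0 before rhs at j=1)
  i=1: ✓ (rhs at j=1)
  i=2: ✓ (rhs at j=2)
  i=3: ✗ (lhs fails at k=3 before rhs at j=4)
  i=4: ✓ (rhs at j=4)
  i=5: ✓ (rhs at j=6; lhs holds on [5,5])
  i=6: ✓ (rhs at j=6)
  i=7: ✓ (rhs at j=7)
  i=8: ✓ (rhs at j=8)
  i=9: ✓ (rhs at j=9)
  i=10: ✓ (rhs at j=11; lhs holds on [10,10])
Positions where it holds: {1, 2, 4, 5, 6, 7, 8, 9, 10} → 9.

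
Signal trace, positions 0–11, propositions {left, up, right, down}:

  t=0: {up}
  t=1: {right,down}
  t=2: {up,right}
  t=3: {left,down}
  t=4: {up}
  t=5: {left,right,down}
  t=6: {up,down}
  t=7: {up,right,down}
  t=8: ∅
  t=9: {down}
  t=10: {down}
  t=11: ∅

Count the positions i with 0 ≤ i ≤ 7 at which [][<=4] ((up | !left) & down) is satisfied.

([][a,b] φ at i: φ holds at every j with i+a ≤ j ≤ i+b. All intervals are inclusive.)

0

Evaluate at each i in [0,7]:
  i=0: ✗ (fails at j=0)
  i=1: ✗ (fails at j=2)
  i=2: ✗ (fails at j=2)
  i=3: ✗ (fails at j=3)
  i=4: ✗ (fails at j=4)
  i=5: ✗ (fails at j=5)
  i=6: ✗ (fails at j=8)
  i=7: ✗ (fails at j=8)
Positions where it holds: {} → 0.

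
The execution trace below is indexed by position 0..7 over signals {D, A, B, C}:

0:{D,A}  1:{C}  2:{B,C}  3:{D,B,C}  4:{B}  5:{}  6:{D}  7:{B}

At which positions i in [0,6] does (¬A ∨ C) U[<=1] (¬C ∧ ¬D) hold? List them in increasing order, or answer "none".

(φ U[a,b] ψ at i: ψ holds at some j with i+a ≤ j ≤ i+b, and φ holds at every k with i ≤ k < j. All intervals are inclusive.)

3, 4, 5, 6

Evaluate at each i in [0,6]:
  i=0: ✗ (no rhs in [0,1])
  i=1: ✗ (no rhs in [1,2])
  i=2: ✗ (no rhs in [2,3])
  i=3: ✓ (rhs at j=4; lhs holds on [3,3])
  i=4: ✓ (rhs at j=4)
  i=5: ✓ (rhs at j=5)
  i=6: ✓ (rhs at j=7; lhs holds on [6,6])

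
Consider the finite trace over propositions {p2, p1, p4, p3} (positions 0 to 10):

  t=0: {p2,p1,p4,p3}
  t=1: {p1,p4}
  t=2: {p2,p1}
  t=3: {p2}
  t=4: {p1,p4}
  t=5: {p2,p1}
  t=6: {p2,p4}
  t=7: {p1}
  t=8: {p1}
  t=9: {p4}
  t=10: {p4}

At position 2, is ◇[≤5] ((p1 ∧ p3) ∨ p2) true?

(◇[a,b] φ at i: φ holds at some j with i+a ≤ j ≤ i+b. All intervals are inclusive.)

Holds

Check ((p1 ∧ p3) ∨ p2) at each j in [2,7]:
  j=2: true
  j=3: true
  j=4: false
  j=5: true
  j=6: true
  j=7: false
Found at j=2 → formula holds.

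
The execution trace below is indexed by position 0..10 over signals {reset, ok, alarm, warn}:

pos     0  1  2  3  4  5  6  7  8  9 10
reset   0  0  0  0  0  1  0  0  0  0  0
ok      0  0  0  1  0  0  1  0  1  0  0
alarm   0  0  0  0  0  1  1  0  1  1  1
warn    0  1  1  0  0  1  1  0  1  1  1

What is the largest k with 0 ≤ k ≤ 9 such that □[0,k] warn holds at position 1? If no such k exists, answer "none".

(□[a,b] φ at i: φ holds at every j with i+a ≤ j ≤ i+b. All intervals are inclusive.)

warn must hold from j=1 onward; find where it first fails.
  j=1: holds
  j=2: holds
  j=3: fails
Holds on [1,2], so largest k = 1.

1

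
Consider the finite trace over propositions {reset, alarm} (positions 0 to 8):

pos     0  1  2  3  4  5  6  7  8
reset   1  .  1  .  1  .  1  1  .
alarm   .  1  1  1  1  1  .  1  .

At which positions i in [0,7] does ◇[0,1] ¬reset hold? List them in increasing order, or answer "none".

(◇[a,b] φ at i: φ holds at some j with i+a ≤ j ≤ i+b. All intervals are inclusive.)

0, 1, 2, 3, 4, 5, 7

Evaluate at each i in [0,7]:
  i=0: ✓ (witness j=1)
  i=1: ✓ (witness j=1)
  i=2: ✓ (witness j=3)
  i=3: ✓ (witness j=3)
  i=4: ✓ (witness j=5)
  i=5: ✓ (witness j=5)
  i=6: ✗ (none in [6,7])
  i=7: ✓ (witness j=8)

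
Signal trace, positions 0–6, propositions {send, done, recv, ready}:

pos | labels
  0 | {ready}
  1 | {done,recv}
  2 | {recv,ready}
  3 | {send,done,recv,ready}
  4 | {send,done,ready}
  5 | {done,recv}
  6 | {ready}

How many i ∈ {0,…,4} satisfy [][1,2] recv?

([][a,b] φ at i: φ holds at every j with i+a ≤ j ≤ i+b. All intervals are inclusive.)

2

Evaluate at each i in [0,4]:
  i=0: ✓ (all of [1,2])
  i=1: ✓ (all of [2,3])
  i=2: ✗ (fails at j=4)
  i=3: ✗ (fails at j=4)
  i=4: ✗ (fails at j=6)
Positions where it holds: {0, 1} → 2.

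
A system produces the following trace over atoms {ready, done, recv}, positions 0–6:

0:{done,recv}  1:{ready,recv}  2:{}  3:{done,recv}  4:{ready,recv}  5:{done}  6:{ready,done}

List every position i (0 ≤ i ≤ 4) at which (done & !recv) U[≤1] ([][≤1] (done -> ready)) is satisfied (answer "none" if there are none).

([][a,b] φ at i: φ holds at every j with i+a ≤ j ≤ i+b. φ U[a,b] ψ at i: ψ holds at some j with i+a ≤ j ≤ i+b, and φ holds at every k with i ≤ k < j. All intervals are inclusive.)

1

Evaluate at each i in [0,4]:
  i=0: ✗ (lhs fails at k=0 before rhs at j=1)
  i=1: ✓ (rhs at j=1)
  i=2: ✗ (no rhs in [2,3])
  i=3: ✗ (no rhs in [3,4])
  i=4: ✗ (no rhs in [4,5])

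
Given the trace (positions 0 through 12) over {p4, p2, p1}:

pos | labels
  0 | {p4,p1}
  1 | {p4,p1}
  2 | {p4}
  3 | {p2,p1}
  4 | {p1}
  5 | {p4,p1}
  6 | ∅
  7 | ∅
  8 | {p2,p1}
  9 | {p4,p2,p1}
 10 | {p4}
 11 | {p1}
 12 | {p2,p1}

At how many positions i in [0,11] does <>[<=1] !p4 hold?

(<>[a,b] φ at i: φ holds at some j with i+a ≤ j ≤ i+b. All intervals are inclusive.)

9

Evaluate at each i in [0,11]:
  i=0: ✗ (none in [0,1])
  i=1: ✗ (none in [1,2])
  i=2: ✓ (witness j=3)
  i=3: ✓ (witness j=3)
  i=4: ✓ (witness j=4)
  i=5: ✓ (witness j=6)
  i=6: ✓ (witness j=6)
  i=7: ✓ (witness j=7)
  i=8: ✓ (witness j=8)
  i=9: ✗ (none in [9,10])
  i=10: ✓ (witness j=11)
  i=11: ✓ (witness j=11)
Positions where it holds: {2, 3, 4, 5, 6, 7, 8, 10, 11} → 9.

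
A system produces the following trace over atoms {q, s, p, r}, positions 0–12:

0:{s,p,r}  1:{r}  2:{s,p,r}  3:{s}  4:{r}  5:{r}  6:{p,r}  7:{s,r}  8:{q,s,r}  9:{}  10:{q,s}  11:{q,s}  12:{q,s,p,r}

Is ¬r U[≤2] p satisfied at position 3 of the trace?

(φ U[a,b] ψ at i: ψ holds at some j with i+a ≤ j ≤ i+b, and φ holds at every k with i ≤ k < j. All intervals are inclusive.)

Need some j in [3,5] with p, and ¬r at every k in [3,j-1].
  j=3: p false.
  j=4: p false.
  j=5: p false.
No j in the window works → until fails.

False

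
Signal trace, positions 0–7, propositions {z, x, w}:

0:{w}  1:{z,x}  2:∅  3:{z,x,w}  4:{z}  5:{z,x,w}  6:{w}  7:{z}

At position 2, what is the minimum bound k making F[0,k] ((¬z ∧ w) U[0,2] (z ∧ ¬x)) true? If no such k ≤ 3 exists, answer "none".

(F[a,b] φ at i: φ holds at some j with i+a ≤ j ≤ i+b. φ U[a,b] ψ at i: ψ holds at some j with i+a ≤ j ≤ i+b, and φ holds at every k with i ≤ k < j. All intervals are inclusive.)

Scan j = 2,3,… for ((¬z ∧ w) U[0,2] (z ∧ ¬x)):
  j=2: fails
  j=3: fails
  j=4: holds
First hit at j=4, so smallest k = 4-2 = 2.

2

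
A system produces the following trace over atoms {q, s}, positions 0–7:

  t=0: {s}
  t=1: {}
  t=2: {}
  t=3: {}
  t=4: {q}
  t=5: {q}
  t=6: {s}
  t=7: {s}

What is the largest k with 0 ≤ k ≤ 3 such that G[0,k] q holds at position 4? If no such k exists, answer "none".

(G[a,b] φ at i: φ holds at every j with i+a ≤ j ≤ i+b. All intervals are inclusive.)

q must hold from j=4 onward; find where it first fails.
  j=4: holds
  j=5: holds
  j=6: fails
Holds on [4,5], so largest k = 1.

1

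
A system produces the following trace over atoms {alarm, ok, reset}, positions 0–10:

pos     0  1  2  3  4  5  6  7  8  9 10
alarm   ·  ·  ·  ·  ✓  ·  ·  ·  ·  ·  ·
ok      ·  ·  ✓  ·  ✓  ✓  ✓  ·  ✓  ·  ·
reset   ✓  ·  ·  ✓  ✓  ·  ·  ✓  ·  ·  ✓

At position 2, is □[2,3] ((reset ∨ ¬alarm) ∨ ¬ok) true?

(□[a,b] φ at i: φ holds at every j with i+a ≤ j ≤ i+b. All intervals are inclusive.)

Yes

Check ((reset ∨ ¬alarm) ∨ ¬ok) at every j in [4,5]:
  j=4: true
  j=5: true
All positions satisfy it → formula holds.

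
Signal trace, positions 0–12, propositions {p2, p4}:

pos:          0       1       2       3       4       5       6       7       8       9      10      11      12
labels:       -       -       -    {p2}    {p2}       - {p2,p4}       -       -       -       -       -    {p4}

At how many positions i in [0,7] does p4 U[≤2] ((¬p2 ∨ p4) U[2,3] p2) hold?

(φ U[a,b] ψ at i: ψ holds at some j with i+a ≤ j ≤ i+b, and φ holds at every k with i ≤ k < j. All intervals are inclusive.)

2

Evaluate at each i in [0,7]:
  i=0: ✓ (rhs at j=0)
  i=1: ✓ (rhs at j=1)
  i=2: ✗ (no rhs in [2,4])
  i=3: ✗ (no rhs in [3,5])
  i=4: ✗ (no rhs in [4,6])
  i=5: ✗ (no rhs in [5,7])
  i=6: ✗ (no rhs in [6,8])
  i=7: ✗ (no rhs in [7,9])
Positions where it holds: {0, 1} → 2.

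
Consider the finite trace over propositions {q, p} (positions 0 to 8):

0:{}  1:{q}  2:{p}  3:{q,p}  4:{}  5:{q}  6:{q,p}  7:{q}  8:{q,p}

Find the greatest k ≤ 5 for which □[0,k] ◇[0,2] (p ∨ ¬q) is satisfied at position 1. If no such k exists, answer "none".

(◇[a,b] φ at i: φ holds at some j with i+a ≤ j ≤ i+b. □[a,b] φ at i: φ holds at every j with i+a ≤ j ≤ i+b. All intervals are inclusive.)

◇[0,2] (p ∨ ¬q) must hold from j=1 onward; find where it first fails.
  j=1: holds
  j=2: holds
  j=3: holds
  j=4: holds
  j=5: holds
  j=6: holds
Holds through j=6; largest k = 5.

5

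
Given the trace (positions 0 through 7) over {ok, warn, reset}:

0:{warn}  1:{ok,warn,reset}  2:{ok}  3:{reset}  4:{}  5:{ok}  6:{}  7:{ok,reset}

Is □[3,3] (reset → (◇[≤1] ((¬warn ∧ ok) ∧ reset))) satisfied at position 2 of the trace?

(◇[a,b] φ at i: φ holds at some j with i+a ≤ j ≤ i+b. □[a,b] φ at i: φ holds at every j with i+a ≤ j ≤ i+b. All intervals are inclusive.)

Holds

Check (reset → (◇[≤1] ((¬warn ∧ ok) ∧ reset))) at every j in [5,5]:
  j=5: antecedent false → ✓
All positions satisfy it → formula holds.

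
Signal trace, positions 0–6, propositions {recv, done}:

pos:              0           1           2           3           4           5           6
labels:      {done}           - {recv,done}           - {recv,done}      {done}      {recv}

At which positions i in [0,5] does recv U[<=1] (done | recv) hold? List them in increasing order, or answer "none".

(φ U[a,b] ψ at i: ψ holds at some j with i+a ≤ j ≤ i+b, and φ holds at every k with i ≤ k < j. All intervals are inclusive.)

Evaluate at each i in [0,5]:
  i=0: ✓ (rhs at j=0)
  i=1: ✗ (lhs fails at k=1 before rhs at j=2)
  i=2: ✓ (rhs at j=2)
  i=3: ✗ (lhs fails at k=3 before rhs at j=4)
  i=4: ✓ (rhs at j=4)
  i=5: ✓ (rhs at j=5)

0, 2, 4, 5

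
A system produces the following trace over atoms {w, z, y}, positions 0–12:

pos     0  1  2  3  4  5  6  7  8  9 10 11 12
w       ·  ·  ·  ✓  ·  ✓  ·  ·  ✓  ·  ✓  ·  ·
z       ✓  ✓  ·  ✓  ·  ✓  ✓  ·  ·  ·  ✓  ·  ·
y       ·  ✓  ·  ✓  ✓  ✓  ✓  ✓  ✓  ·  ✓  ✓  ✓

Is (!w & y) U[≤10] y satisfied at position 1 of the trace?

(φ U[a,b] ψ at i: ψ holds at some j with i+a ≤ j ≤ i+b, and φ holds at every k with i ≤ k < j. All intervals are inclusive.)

Holds

Need some j in [1,11] with y, and (!w & y) at every k in [1,j-1].
  j=1: y holds; no prefix to check → satisfied.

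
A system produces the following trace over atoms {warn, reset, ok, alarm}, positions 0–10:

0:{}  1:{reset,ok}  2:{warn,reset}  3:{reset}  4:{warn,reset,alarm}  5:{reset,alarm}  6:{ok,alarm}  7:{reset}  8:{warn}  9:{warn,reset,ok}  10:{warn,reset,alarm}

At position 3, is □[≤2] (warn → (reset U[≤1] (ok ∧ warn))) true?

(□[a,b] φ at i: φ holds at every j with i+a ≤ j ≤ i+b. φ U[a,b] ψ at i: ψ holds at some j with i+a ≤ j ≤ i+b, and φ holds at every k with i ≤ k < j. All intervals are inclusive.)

No

Check (warn → (reset U[≤1] (ok ∧ warn))) at every j in [3,5]:
  j=3: antecedent false → ✓
  j=4: antecedent true; consequent fails → ✗
  j=5: antecedent false → ✓
Fails at j=4 → formula fails.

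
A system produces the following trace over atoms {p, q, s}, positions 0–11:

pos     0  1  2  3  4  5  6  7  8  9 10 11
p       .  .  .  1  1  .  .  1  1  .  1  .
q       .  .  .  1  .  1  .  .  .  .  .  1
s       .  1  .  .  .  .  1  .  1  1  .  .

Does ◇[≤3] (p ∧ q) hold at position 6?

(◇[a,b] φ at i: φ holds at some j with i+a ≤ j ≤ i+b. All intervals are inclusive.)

False

Check (p ∧ q) at each j in [6,9]:
  j=6: false
  j=7: false
  j=8: false
  j=9: false
No position in the window satisfies it → formula fails.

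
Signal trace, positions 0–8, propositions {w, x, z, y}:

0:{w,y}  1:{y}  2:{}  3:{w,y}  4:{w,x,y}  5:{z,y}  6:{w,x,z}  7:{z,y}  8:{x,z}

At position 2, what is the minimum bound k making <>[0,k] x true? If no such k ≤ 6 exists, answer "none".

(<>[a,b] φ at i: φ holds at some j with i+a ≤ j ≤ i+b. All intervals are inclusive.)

Scan j = 2,3,… for x:
  j=2: fails
  j=3: fails
  j=4: holds
First hit at j=4, so smallest k = 4-2 = 2.

2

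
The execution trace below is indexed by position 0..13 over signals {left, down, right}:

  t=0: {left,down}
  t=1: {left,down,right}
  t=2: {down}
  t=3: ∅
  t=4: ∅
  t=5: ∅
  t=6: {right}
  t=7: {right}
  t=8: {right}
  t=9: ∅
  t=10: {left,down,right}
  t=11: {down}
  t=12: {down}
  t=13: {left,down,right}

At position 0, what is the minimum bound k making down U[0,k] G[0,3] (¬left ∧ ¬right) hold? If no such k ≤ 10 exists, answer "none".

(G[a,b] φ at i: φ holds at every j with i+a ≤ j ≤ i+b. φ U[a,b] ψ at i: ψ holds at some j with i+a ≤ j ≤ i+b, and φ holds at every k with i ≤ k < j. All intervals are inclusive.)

Need earliest j ≥ 0 with G[0,3] (¬left ∧ ¬right), and down at every k in [0,j-1].
  j=0: rhs fails.
  j=1: rhs fails.
  j=2: rhs holds; lhs holds on [0,1]. k = 2.

2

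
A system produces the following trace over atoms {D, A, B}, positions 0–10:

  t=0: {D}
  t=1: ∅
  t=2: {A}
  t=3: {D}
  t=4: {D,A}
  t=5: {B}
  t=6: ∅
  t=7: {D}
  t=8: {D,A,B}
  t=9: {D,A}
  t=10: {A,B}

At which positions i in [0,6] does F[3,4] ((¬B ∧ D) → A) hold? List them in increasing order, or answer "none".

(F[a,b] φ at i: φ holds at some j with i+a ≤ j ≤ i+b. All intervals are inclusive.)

0, 1, 2, 3, 4, 5, 6

Evaluate at each i in [0,6]:
  i=0: ✓ (witness j=4)
  i=1: ✓ (witness j=4)
  i=2: ✓ (witness j=5)
  i=3: ✓ (witness j=6)
  i=4: ✓ (witness j=8)
  i=5: ✓ (witness j=8)
  i=6: ✓ (witness j=9)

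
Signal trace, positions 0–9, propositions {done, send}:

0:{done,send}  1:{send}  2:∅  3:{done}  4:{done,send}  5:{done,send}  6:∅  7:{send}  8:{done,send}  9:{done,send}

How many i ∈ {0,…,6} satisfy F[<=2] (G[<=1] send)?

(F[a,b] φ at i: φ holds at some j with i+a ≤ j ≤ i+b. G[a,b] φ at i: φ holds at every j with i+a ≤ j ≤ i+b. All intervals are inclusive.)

6

Evaluate at each i in [0,6]:
  i=0: ✓ (witness j=0)
  i=1: ✗ (none in [1,3])
  i=2: ✓ (witness j=4)
  i=3: ✓ (witness j=4)
  i=4: ✓ (witness j=4)
  i=5: ✓ (witness j=7)
  i=6: ✓ (witness j=7)
Positions where it holds: {0, 2, 3, 4, 5, 6} → 6.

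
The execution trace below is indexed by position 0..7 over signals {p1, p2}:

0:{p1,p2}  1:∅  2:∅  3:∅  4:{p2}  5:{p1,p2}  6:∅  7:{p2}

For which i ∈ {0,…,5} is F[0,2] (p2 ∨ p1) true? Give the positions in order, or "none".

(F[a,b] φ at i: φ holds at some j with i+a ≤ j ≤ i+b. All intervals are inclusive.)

Evaluate at each i in [0,5]:
  i=0: ✓ (witness j=0)
  i=1: ✗ (none in [1,3])
  i=2: ✓ (witness j=4)
  i=3: ✓ (witness j=4)
  i=4: ✓ (witness j=4)
  i=5: ✓ (witness j=5)

0, 2, 3, 4, 5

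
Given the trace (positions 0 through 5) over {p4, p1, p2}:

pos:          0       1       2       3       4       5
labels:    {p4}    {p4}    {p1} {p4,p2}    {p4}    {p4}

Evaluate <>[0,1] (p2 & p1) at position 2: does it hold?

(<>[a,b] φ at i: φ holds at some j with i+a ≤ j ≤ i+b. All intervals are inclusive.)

Check (p2 & p1) at each j in [2,3]:
  j=2: false
  j=3: false
No position in the window satisfies it → formula fails.

No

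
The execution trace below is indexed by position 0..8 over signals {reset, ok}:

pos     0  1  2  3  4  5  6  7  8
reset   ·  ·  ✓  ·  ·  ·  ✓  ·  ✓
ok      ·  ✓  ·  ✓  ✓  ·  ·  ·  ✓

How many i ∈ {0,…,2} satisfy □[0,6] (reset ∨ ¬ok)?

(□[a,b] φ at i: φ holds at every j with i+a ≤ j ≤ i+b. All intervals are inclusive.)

Evaluate at each i in [0,2]:
  i=0: ✗ (fails at j=1)
  i=1: ✗ (fails at j=1)
  i=2: ✗ (fails at j=3)
Positions where it holds: {} → 0.

0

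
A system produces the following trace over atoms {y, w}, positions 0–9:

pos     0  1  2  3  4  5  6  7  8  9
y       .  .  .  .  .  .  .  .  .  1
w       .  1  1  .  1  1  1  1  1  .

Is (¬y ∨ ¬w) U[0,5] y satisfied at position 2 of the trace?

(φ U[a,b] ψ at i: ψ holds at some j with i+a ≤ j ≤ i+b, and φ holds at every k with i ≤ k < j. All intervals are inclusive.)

Does not hold

Need some j in [2,7] with y, and (¬y ∨ ¬w) at every k in [2,j-1].
  j=2: y false.
  j=3: y false.
  j=4: y false.
  j=5: y false.
  j=6: y false.
  j=7: y false.
No j in the window works → until fails.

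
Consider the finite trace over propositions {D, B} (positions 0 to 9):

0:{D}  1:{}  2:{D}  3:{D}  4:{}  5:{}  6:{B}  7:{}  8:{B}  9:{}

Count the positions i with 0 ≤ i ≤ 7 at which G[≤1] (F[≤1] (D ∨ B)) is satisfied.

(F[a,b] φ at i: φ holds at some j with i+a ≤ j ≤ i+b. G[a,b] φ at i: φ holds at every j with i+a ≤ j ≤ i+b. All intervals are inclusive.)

Evaluate at each i in [0,7]:
  i=0: ✓ (all of [0,1])
  i=1: ✓ (all of [1,2])
  i=2: ✓ (all of [2,3])
  i=3: ✗ (fails at j=4)
  i=4: ✗ (fails at j=4)
  i=5: ✓ (all of [5,6])
  i=6: ✓ (all of [6,7])
  i=7: ✓ (all of [7,8])
Positions where it holds: {0, 1, 2, 5, 6, 7} → 6.

6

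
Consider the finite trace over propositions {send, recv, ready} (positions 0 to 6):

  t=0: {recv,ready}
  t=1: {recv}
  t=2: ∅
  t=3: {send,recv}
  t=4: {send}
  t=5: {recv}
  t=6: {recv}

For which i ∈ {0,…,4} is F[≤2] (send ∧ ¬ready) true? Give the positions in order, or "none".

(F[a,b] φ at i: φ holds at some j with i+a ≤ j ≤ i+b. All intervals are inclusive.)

1, 2, 3, 4

Evaluate at each i in [0,4]:
  i=0: ✗ (none in [0,2])
  i=1: ✓ (witness j=3)
  i=2: ✓ (witness j=3)
  i=3: ✓ (witness j=3)
  i=4: ✓ (witness j=4)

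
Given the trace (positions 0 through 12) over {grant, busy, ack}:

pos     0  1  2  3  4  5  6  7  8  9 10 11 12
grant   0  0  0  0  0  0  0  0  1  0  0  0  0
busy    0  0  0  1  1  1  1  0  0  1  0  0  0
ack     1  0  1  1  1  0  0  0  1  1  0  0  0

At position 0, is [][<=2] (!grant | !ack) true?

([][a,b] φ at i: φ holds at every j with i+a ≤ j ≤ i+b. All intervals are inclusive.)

Holds

Check (!grant | !ack) at every j in [0,2]:
  j=0: true
  j=1: true
  j=2: true
All positions satisfy it → formula holds.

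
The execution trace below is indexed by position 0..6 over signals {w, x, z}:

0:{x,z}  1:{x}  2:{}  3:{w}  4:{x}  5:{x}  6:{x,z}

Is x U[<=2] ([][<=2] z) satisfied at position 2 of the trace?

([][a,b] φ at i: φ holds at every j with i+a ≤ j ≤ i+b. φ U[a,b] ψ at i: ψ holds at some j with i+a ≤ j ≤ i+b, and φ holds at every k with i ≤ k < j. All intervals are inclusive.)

Need some j in [2,4] with [][<=2] z, and x at every k in [2,j-1].
  j=2: [][<=2] z — fails at 2.
  j=3: [][<=2] z — fails at 3.
  j=4: [][<=2] z — fails at 4.
No j in the window works → until fails.

Does not hold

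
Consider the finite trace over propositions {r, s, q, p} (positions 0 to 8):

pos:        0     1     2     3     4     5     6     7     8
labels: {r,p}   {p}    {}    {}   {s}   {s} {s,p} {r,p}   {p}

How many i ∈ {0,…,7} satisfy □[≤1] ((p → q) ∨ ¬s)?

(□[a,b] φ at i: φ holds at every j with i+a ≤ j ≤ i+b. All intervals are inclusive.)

6

Evaluate at each i in [0,7]:
  i=0: ✓ (all of [0,1])
  i=1: ✓ (all of [1,2])
  i=2: ✓ (all of [2,3])
  i=3: ✓ (all of [3,4])
  i=4: ✓ (all of [4,5])
  i=5: ✗ (fails at j=6)
  i=6: ✗ (fails at j=6)
  i=7: ✓ (all of [7,8])
Positions where it holds: {0, 1, 2, 3, 4, 7} → 6.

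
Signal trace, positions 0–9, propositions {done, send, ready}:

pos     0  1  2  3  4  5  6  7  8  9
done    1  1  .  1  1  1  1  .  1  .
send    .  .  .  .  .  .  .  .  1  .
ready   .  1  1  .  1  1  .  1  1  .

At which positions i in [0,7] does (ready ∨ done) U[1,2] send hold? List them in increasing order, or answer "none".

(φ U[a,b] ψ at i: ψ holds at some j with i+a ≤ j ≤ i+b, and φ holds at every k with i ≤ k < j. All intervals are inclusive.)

6, 7

Evaluate at each i in [0,7]:
  i=0: ✗ (no rhs in [1,2])
  i=1: ✗ (no rhs in [2,3])
  i=2: ✗ (no rhs in [3,4])
  i=3: ✗ (no rhs in [4,5])
  i=4: ✗ (no rhs in [5,6])
  i=5: ✗ (no rhs in [6,7])
  i=6: ✓ (rhs at j=8; lhs holds on [6,7])
  i=7: ✓ (rhs at j=8; lhs holds on [7,7])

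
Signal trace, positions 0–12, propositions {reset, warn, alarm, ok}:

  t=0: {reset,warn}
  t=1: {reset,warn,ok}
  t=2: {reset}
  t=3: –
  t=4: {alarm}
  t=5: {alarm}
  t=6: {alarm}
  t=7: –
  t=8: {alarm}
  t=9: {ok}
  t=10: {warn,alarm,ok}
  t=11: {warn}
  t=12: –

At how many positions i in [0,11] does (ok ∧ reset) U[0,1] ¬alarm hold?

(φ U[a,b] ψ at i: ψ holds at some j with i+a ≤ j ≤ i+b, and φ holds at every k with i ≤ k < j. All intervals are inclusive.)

7

Evaluate at each i in [0,11]:
  i=0: ✓ (rhs at j=0)
  i=1: ✓ (rhs at j=1)
  i=2: ✓ (rhs at j=2)
  i=3: ✓ (rhs at j=3)
  i=4: ✗ (no rhs in [4,5])
  i=5: ✗ (no rhs in [5,6])
  i=6: ✗ (lhs fails at k=6 before rhs at j=7)
  i=7: ✓ (rhs at j=7)
  i=8: ✗ (lhs fails at k=8 before rhs at j=9)
  i=9: ✓ (rhs at j=9)
  i=10: ✗ (lhs fails at k=10 before rhs at j=11)
  i=11: ✓ (rhs at j=11)
Positions where it holds: {0, 1, 2, 3, 7, 9, 11} → 7.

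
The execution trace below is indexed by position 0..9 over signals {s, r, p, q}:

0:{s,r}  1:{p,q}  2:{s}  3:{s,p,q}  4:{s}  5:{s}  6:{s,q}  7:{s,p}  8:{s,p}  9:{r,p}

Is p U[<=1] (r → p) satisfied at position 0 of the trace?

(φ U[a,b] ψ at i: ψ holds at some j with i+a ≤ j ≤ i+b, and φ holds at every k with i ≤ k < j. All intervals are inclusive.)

Need some j in [0,1] with (r → p), and p at every k in [0,j-1].
  j=0: (r → p) false.
  j=1: (r → p) holds, but p fails at k=0 → not this j.
No j in the window works → until fails.

No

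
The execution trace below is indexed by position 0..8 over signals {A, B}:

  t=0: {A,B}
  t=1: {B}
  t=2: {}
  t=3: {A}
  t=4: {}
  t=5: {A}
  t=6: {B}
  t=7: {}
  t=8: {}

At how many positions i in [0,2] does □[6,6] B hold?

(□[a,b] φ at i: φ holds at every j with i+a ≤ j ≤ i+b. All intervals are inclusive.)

Evaluate at each i in [0,2]:
  i=0: ✓ (all of [6,6])
  i=1: ✗ (fails at j=7)
  i=2: ✗ (fails at j=8)
Positions where it holds: {0} → 1.

1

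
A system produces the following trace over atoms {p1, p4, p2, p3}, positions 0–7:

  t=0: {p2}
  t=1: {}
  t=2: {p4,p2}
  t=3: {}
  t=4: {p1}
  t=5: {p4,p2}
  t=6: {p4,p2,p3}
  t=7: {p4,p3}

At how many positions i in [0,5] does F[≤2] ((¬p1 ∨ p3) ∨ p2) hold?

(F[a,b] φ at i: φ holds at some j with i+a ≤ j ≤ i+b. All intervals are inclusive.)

Evaluate at each i in [0,5]:
  i=0: ✓ (witness j=0)
  i=1: ✓ (witness j=1)
  i=2: ✓ (witness j=2)
  i=3: ✓ (witness j=3)
  i=4: ✓ (witness j=5)
  i=5: ✓ (witness j=5)
Positions where it holds: {0, 1, 2, 3, 4, 5} → 6.

6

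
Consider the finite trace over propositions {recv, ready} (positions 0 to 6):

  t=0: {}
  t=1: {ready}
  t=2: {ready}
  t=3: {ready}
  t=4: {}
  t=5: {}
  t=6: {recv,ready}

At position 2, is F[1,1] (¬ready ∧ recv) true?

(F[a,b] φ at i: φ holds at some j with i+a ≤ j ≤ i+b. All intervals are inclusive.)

Check (¬ready ∧ recv) at each j in [3,3]:
  j=3: false
No position in the window satisfies it → formula fails.

No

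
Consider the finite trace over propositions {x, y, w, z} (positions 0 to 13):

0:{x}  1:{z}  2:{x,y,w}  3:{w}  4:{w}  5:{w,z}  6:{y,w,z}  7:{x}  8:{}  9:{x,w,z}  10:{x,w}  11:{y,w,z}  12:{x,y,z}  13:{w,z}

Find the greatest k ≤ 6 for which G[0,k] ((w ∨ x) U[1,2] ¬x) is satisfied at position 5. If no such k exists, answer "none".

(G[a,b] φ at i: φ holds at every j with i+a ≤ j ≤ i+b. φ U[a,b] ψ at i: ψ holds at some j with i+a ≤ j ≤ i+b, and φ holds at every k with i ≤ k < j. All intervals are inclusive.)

((w ∨ x) U[1,2] ¬x) must hold from j=5 onward; find where it first fails.
  j=5: holds
  j=6: holds
  j=7: holds
  j=8: fails
Holds on [5,7], so largest k = 2.

2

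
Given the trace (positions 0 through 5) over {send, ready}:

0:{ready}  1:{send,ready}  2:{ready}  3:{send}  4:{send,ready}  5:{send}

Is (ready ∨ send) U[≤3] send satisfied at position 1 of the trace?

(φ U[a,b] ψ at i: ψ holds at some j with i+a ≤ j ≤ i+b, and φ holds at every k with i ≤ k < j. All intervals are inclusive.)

True

Need some j in [1,4] with send, and (ready ∨ send) at every k in [1,j-1].
  j=1: send holds; no prefix to check → satisfied.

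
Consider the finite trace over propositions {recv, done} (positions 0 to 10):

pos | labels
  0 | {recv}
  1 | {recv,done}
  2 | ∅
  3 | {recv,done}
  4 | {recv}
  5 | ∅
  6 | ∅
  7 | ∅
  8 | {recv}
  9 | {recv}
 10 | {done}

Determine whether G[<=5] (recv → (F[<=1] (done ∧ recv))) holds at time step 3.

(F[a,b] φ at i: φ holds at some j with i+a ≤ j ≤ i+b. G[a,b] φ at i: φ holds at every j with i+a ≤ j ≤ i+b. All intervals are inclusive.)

Does not hold

Check (recv → (F[<=1] (done ∧ recv))) at every j in [3,8]:
  j=3: antecedent true; consequent holds (witness at 3) → ✓
  j=4: antecedent true; consequent fails (none in [4,5]) → ✗
  j=5: antecedent false → ✓
  j=6: antecedent false → ✓
  j=7: antecedent false → ✓
  j=8: antecedent true; consequent fails (none in [8,9]) → ✗
Fails at j=4 → formula fails.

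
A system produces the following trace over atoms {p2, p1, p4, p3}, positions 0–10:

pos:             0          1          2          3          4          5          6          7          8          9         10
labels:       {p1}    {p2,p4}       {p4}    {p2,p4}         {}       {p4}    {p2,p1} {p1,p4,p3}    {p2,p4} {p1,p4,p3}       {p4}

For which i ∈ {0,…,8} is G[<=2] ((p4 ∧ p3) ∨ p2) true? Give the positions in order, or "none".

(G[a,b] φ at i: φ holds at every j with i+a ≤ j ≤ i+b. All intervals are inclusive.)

6, 7

Evaluate at each i in [0,8]:
  i=0: ✗ (fails at j=0)
  i=1: ✗ (fails at j=2)
  i=2: ✗ (fails at j=2)
  i=3: ✗ (fails at j=4)
  i=4: ✗ (fails at j=4)
  i=5: ✗ (fails at j=5)
  i=6: ✓ (all of [6,8])
  i=7: ✓ (all of [7,9])
  i=8: ✗ (fails at j=10)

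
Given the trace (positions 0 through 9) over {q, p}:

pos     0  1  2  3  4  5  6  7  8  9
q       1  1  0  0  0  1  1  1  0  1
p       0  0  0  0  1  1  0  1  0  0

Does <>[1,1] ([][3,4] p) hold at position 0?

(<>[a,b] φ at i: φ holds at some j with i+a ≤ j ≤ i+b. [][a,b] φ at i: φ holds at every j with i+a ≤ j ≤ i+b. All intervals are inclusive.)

Check [][3,4] p at each j in [1,1]:
  j=1: holds on [4,5]
Found at j=1 → formula holds.

Yes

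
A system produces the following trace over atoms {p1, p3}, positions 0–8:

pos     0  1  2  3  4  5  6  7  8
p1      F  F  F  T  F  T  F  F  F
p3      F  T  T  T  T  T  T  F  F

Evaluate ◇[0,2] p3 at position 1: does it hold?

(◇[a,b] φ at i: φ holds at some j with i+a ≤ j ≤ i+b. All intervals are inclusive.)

Check p3 at each j in [1,3]:
  j=1: true
  j=2: true
  j=3: true
Found at j=1 → formula holds.

True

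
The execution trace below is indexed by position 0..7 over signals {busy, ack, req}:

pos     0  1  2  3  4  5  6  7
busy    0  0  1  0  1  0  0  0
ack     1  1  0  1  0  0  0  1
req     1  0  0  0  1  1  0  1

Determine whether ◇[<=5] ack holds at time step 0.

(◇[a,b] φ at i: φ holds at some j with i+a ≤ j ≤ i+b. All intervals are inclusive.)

Check ack at each j in [0,5]:
  j=0: true
  j=1: true
  j=2: false
  j=3: true
  j=4: false
  j=5: false
Found at j=0 → formula holds.

Yes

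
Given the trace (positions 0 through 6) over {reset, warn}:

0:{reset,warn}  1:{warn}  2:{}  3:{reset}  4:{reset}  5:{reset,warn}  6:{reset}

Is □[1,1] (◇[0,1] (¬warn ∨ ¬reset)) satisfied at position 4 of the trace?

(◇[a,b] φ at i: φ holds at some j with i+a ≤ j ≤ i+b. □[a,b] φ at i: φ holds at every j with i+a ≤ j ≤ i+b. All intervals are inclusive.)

Check ◇[0,1] (¬warn ∨ ¬reset) at every j in [5,5]:
  j=5: holds (witness at 6)
All positions satisfy it → formula holds.

True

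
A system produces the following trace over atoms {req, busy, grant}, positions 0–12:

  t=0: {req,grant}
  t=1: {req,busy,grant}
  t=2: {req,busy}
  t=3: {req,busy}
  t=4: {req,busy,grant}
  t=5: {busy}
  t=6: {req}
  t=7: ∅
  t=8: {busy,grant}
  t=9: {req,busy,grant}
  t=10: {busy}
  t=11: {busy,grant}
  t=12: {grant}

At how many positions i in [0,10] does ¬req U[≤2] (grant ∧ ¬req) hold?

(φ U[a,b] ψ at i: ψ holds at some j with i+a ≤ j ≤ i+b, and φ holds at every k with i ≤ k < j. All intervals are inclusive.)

3

Evaluate at each i in [0,10]:
  i=0: ✗ (no rhs in [0,2])
  i=1: ✗ (no rhs in [1,3])
  i=2: ✗ (no rhs in [2,4])
  i=3: ✗ (no rhs in [3,5])
  i=4: ✗ (no rhs in [4,6])
  i=5: ✗ (no rhs in [5,7])
  i=6: ✗ (lhs fails at k=6 before rhs at j=8)
  i=7: ✓ (rhs at j=8; lhs holds on [7,7])
  i=8: ✓ (rhs at j=8)
  i=9: ✗ (lhs fails at k=9 before rhs at j=11)
  i=10: ✓ (rhs at j=11; lhs holds on [10,10])
Positions where it holds: {7, 8, 10} → 3.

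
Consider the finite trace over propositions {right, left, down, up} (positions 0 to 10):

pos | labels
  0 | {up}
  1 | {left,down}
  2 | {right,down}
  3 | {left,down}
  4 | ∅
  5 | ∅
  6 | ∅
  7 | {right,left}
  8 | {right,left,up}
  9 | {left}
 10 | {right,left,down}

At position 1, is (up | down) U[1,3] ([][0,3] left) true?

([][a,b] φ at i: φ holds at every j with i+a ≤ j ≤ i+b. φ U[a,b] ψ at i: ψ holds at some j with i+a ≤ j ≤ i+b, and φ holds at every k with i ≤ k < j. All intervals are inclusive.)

No

Need some j in [2,4] with [][0,3] left, and (up | down) at every k in [1,j-1].
  j=2: [][0,3] left — fails at 2.
  j=3: [][0,3] left — fails at 4.
  j=4: [][0,3] left — fails at 4.
No j in the window works → until fails.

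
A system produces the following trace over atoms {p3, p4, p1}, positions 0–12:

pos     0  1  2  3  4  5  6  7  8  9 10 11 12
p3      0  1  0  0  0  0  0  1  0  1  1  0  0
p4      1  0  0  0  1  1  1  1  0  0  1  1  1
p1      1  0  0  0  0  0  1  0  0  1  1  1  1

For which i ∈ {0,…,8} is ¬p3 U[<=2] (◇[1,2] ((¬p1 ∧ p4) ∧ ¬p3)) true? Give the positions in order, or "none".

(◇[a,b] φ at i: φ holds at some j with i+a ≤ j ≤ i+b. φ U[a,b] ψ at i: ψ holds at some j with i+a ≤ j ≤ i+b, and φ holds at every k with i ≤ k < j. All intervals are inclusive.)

2, 3, 4

Evaluate at each i in [0,8]:
  i=0: ✗ (lhs fails at k=1 before rhs at j=2)
  i=1: ✗ (lhs fails at k=1 before rhs at j=2)
  i=2: ✓ (rhs at j=2)
  i=3: ✓ (rhs at j=3)
  i=4: ✓ (rhs at j=4)
  i=5: ✗ (no rhs in [5,7])
  i=6: ✗ (no rhs in [6,8])
  i=7: ✗ (no rhs in [7,9])
  i=8: ✗ (no rhs in [8,10])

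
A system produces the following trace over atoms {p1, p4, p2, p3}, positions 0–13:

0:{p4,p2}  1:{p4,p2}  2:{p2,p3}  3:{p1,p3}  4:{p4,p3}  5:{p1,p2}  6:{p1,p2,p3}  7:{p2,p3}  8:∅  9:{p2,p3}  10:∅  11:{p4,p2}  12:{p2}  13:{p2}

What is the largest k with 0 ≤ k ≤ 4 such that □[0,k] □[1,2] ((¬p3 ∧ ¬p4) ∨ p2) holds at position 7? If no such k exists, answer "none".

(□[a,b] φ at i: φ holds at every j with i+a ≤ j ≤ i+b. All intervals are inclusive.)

4

□[1,2] ((¬p3 ∧ ¬p4) ∨ p2) must hold from j=7 onward; find where it first fails.
  j=7: holds
  j=8: holds
  j=9: holds
  j=10: holds
  j=11: holds
Holds through j=11; largest k = 4.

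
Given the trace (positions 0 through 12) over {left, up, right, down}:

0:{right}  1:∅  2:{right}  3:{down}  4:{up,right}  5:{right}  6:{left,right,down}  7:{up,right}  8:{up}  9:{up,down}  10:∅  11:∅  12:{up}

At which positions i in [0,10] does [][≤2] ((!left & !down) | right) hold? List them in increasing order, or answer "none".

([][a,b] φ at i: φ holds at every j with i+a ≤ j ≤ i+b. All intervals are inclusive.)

Evaluate at each i in [0,10]:
  i=0: ✓ (all of [0,2])
  i=1: ✗ (fails at j=3)
  i=2: ✗ (fails at j=3)
  i=3: ✗ (fails at j=3)
  i=4: ✓ (all of [4,6])
  i=5: ✓ (all of [5,7])
  i=6: ✓ (all of [6,8])
  i=7: ✗ (fails at j=9)
  i=8: ✗ (fails at j=9)
  i=9: ✗ (fails at j=9)
  i=10: ✓ (all of [10,12])

0, 4, 5, 6, 10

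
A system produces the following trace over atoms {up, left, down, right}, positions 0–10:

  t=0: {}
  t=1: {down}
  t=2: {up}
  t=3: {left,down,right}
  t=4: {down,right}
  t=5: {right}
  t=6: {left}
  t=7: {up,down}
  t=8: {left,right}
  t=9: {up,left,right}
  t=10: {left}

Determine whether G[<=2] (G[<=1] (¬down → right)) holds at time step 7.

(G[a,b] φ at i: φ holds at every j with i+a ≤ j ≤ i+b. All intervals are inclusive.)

Check G[<=1] (¬down → right) at every j in [7,9]:
  j=7: holds on [7,8]
  j=8: holds on [8,9]
  j=9: fails at 10
Fails at j=9 → formula fails.

No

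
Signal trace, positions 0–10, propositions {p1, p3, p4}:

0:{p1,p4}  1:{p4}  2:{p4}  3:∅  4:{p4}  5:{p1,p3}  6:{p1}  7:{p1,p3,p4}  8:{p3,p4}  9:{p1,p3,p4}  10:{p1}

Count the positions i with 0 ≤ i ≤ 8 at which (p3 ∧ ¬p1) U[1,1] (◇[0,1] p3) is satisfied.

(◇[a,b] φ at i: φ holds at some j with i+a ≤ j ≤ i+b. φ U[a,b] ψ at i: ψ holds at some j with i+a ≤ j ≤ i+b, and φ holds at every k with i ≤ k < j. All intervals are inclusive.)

1

Evaluate at each i in [0,8]:
  i=0: ✗ (no rhs in [1,1])
  i=1: ✗ (no rhs in [2,2])
  i=2: ✗ (no rhs in [3,3])
  i=3: ✗ (lhs fails at k=3 before rhs at j=4)
  i=4: ✗ (lhs fails at k=4 before rhs at j=5)
  i=5: ✗ (lhs fails at k=5 before rhs at j=6)
  i=6: ✗ (lhs fails at k=6 before rhs at j=7)
  i=7: ✗ (lhs fails at k=7 before rhs at j=8)
  i=8: ✓ (rhs at j=9; lhs holds on [8,8])
Positions where it holds: {8} → 1.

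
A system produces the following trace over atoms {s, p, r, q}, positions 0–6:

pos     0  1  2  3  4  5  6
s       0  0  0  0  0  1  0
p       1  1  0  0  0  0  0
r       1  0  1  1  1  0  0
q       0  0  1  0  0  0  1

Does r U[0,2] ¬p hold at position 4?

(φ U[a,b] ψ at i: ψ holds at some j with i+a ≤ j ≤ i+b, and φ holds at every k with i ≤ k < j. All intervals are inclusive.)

Need some j in [4,6] with ¬p, and r at every k in [4,j-1].
  j=4: ¬p holds; no prefix to check → satisfied.

Holds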